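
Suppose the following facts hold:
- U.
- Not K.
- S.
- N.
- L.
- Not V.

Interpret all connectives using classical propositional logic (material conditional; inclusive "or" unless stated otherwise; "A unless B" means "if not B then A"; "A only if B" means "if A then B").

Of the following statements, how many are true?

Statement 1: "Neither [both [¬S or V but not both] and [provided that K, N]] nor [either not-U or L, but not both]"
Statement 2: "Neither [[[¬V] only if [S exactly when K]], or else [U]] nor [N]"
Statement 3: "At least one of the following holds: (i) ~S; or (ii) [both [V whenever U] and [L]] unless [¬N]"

0

Statement 1: Formalization: ((not S xor V) and (K -> N)) nor (not U xor L)

not S = not True = False
not S xor V = False xor False = False
K -> N = False -> True = True
(not S xor V) and (K -> N) = False and True = False
not U = not True = False
not U xor L = False xor True = True
((not S xor V) and (K -> N)) nor (not U xor L) = False nor True = False
Thus Statement 1 is false.

Statement 2: This is ((not V -> (S iff K)) or U) nor N.

not V = not False = True
S iff K = True iff False = False
not V -> (S iff K) = True -> False = False
(not V -> (S iff K)) or U = False or True = True
((not V -> (S iff K)) or U) nor N = True nor True = False
So Statement 2 is false.

Statement 3: This is not S or (((U -> V) and L) or not N).

not S = not True = False
U -> V = True -> False = False
(U -> V) and L = False and True = False
not N = not True = False
((U -> V) and L) or not N = False or False = False
not S or (((U -> V) and L) or not N) = False or False = False
So Statement 3 is false.

Count: 0.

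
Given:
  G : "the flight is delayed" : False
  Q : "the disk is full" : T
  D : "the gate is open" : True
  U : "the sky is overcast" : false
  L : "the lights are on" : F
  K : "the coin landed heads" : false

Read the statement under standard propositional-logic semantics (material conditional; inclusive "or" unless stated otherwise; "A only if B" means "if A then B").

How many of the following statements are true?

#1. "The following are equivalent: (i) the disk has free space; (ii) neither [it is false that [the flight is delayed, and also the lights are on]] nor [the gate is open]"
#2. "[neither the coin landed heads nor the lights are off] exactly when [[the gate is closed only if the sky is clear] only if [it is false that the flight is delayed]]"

1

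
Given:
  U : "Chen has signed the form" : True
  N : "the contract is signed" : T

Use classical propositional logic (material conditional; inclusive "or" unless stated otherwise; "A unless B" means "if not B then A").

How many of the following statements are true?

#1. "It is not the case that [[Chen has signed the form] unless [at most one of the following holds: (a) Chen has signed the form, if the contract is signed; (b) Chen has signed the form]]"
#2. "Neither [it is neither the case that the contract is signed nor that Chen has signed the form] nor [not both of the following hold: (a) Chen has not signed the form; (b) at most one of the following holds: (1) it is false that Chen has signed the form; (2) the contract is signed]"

#1: In symbols: ~(U | ((N -> U) nand U))

N -> U = T -> T = T
(N -> U) nand U = T nand T = F
U | ((N -> U) nand U) = T | F = T
~(U | ((N -> U) nand U)) = ~T = F
So #1 is false.

#2: This is (N nor U) nor (~U nand (~U nand N)).

N nor U = T nor T = F
~U = ~T = F
~U = ~T = F
~U nand N = F nand T = T
~U nand (~U nand N) = F nand T = T
(N nor U) nor (~U nand (~U nand N)) = F nor T = F
Hence #2 is false.

True statements: 0 (none).

0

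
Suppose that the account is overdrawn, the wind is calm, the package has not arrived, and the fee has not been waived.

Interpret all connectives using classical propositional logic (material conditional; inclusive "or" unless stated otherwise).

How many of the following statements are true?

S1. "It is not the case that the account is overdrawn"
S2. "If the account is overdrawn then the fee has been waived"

Let P = "the account is overdrawn" (True), S = "the fee has been waived" (False).

S1: Parsed as not P

not P = not True = False
Thus S1 is false.

S2: Formalization: P -> S

P -> S = True -> False = False
Hence S2 is false.

True statements: 0 (none).

0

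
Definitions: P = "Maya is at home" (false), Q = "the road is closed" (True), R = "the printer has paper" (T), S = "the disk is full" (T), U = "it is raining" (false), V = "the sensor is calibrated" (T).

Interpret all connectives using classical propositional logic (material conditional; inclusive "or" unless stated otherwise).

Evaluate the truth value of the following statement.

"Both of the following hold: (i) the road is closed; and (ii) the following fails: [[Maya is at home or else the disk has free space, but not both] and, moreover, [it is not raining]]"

Values: Q=T, P=F, S=T, U=F.
Parsed as Q ∧ ¬((P ⊕ ¬S) ∧ ¬U)

¬S = ¬T = F
P ⊕ ¬S = F ⊕ F = F
¬U = ¬F = T
(P ⊕ ¬S) ∧ ¬U = F ∧ T = F
¬((P ⊕ ¬S) ∧ ¬U) = ¬F = T
Q ∧ ¬((P ⊕ ¬S) ∧ ¬U) = T ∧ T = T

True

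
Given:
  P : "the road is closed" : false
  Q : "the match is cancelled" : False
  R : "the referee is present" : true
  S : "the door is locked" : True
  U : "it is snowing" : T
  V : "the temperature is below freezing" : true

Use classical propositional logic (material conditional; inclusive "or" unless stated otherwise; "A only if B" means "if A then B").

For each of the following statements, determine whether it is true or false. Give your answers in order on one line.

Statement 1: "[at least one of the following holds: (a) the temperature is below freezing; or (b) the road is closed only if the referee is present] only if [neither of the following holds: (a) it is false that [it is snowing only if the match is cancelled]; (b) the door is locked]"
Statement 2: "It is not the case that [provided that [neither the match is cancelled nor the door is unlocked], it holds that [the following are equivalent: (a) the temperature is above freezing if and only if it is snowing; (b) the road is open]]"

Statement 1 False, Statement 2 True

Statement 1: This is (V | (P -> R)) -> (~(U -> Q) nor S).

P -> R = F -> T = T
V | (P -> R) = T | T = T
U -> Q = T -> F = F
~(U -> Q) = ~F = T
~(U -> Q) nor S = T nor T = F
(V | (P -> R)) -> (~(U -> Q) nor S) = T -> F = F
Thus Statement 1 is false.

Statement 2: Formalization: ~((Q nor ~S) -> ((~V <-> U) <-> ~P))

~S = ~T = F
Q nor ~S = F nor F = T
~V = ~T = F
~V <-> U = F <-> T = F
~P = ~F = T
(~V <-> U) <-> ~P = F <-> T = F
(Q nor ~S) -> ((~V <-> U) <-> ~P) = T -> F = F
~((Q nor ~S) -> ((~V <-> U) <-> ~P)) = ~F = T
So Statement 2 is true.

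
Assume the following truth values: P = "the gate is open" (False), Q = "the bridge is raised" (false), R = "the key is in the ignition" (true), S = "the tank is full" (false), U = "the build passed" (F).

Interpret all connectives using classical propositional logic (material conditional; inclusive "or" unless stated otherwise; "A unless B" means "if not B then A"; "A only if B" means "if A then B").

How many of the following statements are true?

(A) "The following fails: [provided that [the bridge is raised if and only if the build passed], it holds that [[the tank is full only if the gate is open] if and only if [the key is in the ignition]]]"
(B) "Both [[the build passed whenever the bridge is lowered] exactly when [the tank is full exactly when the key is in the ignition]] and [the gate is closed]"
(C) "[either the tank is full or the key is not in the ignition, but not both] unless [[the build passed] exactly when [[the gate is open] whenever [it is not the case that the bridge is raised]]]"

2

(A): In symbols: ¬((Q ↔ U) → ((S → P) ↔ R))

Q ↔ U = F ↔ F = T
S → P = F → F = T
(S → P) ↔ R = T ↔ T = T
(Q ↔ U) → ((S → P) ↔ R) = T → T = T
¬((Q ↔ U) → ((S → P) ↔ R)) = ¬T = F
Thus (A) is false.

(B): Formalization: ((¬Q → U) ↔ (S ↔ R)) ∧ ¬P

¬Q = ¬F = T
¬Q → U = T → F = F
S ↔ R = F ↔ T = F
(¬Q → U) ↔ (S ↔ R) = F ↔ F = T
¬P = ¬F = T
((¬Q → U) ↔ (S ↔ R)) ∧ ¬P = T ∧ T = T
Thus (B) is true.

(C): In symbols: (S ⊕ ¬R) ∨ (U ↔ (¬Q → P))

¬R = ¬T = F
S ⊕ ¬R = F ⊕ F = F
¬Q = ¬F = T
¬Q → P = T → F = F
U ↔ (¬Q → P) = F ↔ F = T
(S ⊕ ¬R) ∨ (U ↔ (¬Q → P)) = F ∨ T = T
So (C) is true.

2 of the 3 statements are true ((B), (C)).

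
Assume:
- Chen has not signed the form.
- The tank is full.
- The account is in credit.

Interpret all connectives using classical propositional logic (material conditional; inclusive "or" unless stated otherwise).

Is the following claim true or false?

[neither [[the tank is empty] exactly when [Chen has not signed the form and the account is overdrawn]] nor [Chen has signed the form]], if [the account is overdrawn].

Let R = "the account is overdrawn" (False), Q = "the tank is full" (True), P = "Chen has signed the form" (False).
Parsed as R -> ((not Q iff (not P and R)) nor P)

not Q = not True = False
not P = not False = True
not P and R = True and False = False
not Q iff (not P and R) = False iff False = True
(not Q iff (not P and R)) nor P = True nor False = False
R -> ((not Q iff (not P and R)) nor P) = False -> False = True

True.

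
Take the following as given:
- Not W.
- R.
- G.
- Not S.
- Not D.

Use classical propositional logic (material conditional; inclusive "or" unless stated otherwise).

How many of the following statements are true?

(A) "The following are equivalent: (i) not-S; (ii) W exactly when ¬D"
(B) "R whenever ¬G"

1

(A): Parsed as ¬S ↔ (W ↔ ¬D)

¬S = ¬F = T
¬D = ¬F = T
W ↔ ¬D = F ↔ T = F
¬S ↔ (W ↔ ¬D) = T ↔ F = F
So (A) is false.

(B): Formalization: ¬G → R

¬G = ¬T = F
¬G → R = F → T = T
Hence (B) is true.

1 of the 2 statements is true.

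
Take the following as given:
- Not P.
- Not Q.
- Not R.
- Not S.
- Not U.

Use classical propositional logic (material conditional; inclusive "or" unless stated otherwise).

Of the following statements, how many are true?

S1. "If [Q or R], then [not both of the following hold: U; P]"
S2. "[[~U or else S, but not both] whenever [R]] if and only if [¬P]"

2

S1: This is (Q or R) -> (U nand P).

Q or R = False or False = False
U nand P = False nand False = True
(Q or R) -> (U nand P) = False -> True = True
Hence S1 is true.

S2: Parsed as (R -> (not U xor S)) iff not P

not U = not False = True
not U xor S = True xor False = True
R -> (not U xor S) = False -> True = True
not P = not False = True
(R -> (not U xor S)) iff not P = True iff True = True
So S2 is true.

Count: 2.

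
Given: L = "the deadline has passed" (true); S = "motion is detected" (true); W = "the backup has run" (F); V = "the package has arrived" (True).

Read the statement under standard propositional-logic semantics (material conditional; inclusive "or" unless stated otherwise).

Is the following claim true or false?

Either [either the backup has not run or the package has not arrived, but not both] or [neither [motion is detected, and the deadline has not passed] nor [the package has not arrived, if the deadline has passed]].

True

This is (¬W ⊕ ¬V) ∨ ((S ∧ ¬L) ↓ (L → ¬V)).

¬W = ¬F = T
¬V = ¬T = F
¬W ⊕ ¬V = T ⊕ F = T
¬L = ¬T = F
S ∧ ¬L = T ∧ F = F
¬V = ¬T = F
L → ¬V = T → F = F
(S ∧ ¬L) ↓ (L → ¬V) = F ↓ F = T
(¬W ⊕ ¬V) ∨ ((S ∧ ¬L) ↓ (L → ¬V)) = T ∨ T = T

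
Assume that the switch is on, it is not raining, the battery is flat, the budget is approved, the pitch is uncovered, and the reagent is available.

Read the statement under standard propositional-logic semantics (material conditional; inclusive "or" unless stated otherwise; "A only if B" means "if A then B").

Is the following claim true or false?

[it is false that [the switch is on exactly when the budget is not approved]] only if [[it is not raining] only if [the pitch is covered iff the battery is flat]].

False

Let P = "the switch is on" (T), K = "the budget is approved" (T), D = "it is raining" (F), H = "the pitch is covered" (F), S = "the battery is charged" (F).
Formalization: ¬(P ↔ ¬K) → (¬D → (H ↔ ¬S))

¬K = ¬T = F
P ↔ ¬K = T ↔ F = F
¬(P ↔ ¬K) = ¬F = T
¬D = ¬F = T
¬S = ¬F = T
H ↔ ¬S = F ↔ T = F
¬D → (H ↔ ¬S) = T → F = F
¬(P ↔ ¬K) → (¬D → (H ↔ ¬S)) = T → F = F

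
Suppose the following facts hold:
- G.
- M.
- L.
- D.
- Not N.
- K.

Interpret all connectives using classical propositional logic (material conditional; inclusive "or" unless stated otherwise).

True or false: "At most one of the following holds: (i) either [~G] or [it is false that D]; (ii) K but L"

The statement is true.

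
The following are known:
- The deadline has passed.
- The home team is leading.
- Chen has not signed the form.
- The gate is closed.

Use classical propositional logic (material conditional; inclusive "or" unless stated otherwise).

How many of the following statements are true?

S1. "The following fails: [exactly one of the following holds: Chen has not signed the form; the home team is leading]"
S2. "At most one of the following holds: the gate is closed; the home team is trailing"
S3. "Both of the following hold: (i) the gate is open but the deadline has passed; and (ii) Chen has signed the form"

2

Let P = "Chen has signed the form" (F), U = "the home team is leading" (T), R = "the gate is open" (F), W = "the deadline has passed" (T).

S1: In symbols: ~(~P xor U)

~P = ~F = T
~P xor U = T xor T = F
~(~P xor U) = ~F = T
Thus S1 is true.

S2: Formalization: ~R nand ~U

~R = ~F = T
~U = ~T = F
~R nand ~U = T nand F = T
Hence S2 is true.

S3: Formalization: (R & W) & P

R & W = F & T = F
(R & W) & P = F & F = F
Hence S3 is false.

2 of the 3 statements are true.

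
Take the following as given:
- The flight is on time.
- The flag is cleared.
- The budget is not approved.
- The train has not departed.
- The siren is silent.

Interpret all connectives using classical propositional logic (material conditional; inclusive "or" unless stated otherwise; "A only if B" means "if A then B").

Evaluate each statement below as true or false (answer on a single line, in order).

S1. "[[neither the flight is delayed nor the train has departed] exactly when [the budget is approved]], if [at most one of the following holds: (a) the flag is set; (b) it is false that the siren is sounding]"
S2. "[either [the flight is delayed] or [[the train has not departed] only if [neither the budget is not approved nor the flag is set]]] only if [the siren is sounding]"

Let L = "the flag is set" (F), V = "the siren is sounding" (F), H = "the flight is delayed" (F), U = "the train has departed" (F), R = "the budget is approved" (F).

S1: In symbols: (L ↑ ¬V) → ((H ↓ U) ↔ R)

¬V = ¬F = T
L ↑ ¬V = F ↑ T = T
H ↓ U = F ↓ F = T
(H ↓ U) ↔ R = T ↔ F = F
(L ↑ ¬V) → ((H ↓ U) ↔ R) = T → F = F
Hence S1 is false.

S2: Parsed as (H ∨ (¬U → (¬R ↓ L))) → V

¬U = ¬F = T
¬R = ¬F = T
¬R ↓ L = T ↓ F = F
¬U → (¬R ↓ L) = T → F = F
H ∨ (¬U → (¬R ↓ L)) = F ∨ F = F
(H ∨ (¬U → (¬R ↓ L))) → V = F → F = T
Hence S2 is true.

S1 False, S2 True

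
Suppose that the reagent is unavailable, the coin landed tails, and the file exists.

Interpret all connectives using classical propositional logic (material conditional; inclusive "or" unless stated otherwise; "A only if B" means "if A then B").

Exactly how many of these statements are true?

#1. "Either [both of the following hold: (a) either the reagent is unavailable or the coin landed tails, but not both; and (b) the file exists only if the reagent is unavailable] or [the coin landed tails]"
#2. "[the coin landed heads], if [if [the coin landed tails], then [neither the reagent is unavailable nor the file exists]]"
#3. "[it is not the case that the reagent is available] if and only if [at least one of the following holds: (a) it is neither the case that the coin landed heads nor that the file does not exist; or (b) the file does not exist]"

3

Let Q = "the reagent is available" (False), H = "the coin landed heads" (False), K = "the file exists" (True).

#1: Parsed as ((not Q xor not H) and (K -> not Q)) or not H

not Q = not False = True
not H = not False = True
not Q xor not H = True xor True = False
not Q = not False = True
K -> not Q = True -> True = True
(not Q xor not H) and (K -> not Q) = False and True = False
not H = not False = True
((not Q xor not H) and (K -> not Q)) or not H = False or True = True
So #1 is true.

#2: This is (not H -> (not Q nor K)) -> H.

not H = not False = True
not Q = not False = True
not Q nor K = True nor True = False
not H -> (not Q nor K) = True -> False = False
(not H -> (not Q nor K)) -> H = False -> False = True
So #2 is true.

#3: Formalization: not Q iff ((H nor not K) or not K)

not Q = not False = True
not K = not True = False
H nor not K = False nor False = True
not K = not True = False
(H nor not K) or not K = True or False = True
not Q iff ((H nor not K) or not K) = True iff True = True
Hence #3 is true.

3 of the 3 statements are true.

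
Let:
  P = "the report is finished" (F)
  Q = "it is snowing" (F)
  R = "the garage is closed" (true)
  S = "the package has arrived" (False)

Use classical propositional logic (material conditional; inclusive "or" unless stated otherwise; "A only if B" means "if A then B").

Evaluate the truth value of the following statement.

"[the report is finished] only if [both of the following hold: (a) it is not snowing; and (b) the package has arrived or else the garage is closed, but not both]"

True.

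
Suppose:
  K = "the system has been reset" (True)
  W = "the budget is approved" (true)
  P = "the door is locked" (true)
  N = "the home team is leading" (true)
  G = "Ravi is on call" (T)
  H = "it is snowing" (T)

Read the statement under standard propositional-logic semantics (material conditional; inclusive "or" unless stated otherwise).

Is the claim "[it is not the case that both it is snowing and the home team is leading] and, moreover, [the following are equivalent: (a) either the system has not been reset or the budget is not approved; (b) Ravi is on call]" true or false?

Parsed as (H ↑ N) ∧ ((¬K ∨ ¬W) ↔ G)

H ↑ N = T ↑ T = F
¬K = ¬T = F
¬W = ¬T = F
¬K ∨ ¬W = F ∨ F = F
(¬K ∨ ¬W) ↔ G = F ↔ T = F
(H ↑ N) ∧ ((¬K ∨ ¬W) ↔ G) = F ∧ F = F

The statement is false.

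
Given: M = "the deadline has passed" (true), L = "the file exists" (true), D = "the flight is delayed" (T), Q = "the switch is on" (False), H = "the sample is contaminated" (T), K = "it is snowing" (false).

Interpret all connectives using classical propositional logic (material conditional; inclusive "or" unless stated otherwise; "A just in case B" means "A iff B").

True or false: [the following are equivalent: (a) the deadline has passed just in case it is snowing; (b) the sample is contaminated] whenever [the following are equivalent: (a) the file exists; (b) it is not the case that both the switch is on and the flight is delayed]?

Formalization: (L ↔ (Q ↑ D)) → ((M ↔ K) ↔ H)

Q ↑ D = F ↑ T = T
L ↔ (Q ↑ D) = T ↔ T = T
M ↔ K = T ↔ F = F
(M ↔ K) ↔ H = F ↔ T = F
(L ↔ (Q ↑ D)) → ((M ↔ K) ↔ H) = T → F = F

false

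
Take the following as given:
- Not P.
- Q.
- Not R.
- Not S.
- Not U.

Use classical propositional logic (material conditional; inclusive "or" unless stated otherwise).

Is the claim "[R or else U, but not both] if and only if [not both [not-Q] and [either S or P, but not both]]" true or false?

In symbols: (R xor U) iff (not Q nand (S xor P))

R xor U = False xor False = False
not Q = not True = False
S xor P = False xor False = False
not Q nand (S xor P) = False nand False = True
(R xor U) iff (not Q nand (S xor P)) = False iff True = False

false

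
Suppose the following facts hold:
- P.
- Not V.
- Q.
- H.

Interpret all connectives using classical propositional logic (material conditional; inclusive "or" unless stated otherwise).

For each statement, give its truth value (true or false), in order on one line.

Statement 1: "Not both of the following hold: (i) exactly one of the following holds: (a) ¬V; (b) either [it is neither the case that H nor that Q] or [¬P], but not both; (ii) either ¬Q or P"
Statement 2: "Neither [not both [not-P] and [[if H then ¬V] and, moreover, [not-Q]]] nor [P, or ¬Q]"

Statement 1: Formalization: (not V xor ((H nor Q) xor not P)) nand (not Q or P)

not V = not False = True
H nor Q = True nor True = False
not P = not True = False
(H nor Q) xor not P = False xor False = False
not V xor ((H nor Q) xor not P) = True xor False = True
not Q = not True = False
not Q or P = False or True = True
(not V xor ((H nor Q) xor not P)) nand (not Q or P) = True nand True = False
Thus Statement 1 is false.

Statement 2: This is (not P nand ((H -> not V) and not Q)) nor (P or not Q).

not P = not True = False
not V = not False = True
H -> not V = True -> True = True
not Q = not True = False
(H -> not V) and not Q = True and False = False
not P nand ((H -> not V) and not Q) = False nand False = True
not Q = not True = False
P or not Q = True or False = True
(not P nand ((H -> not V) and not Q)) nor (P or not Q) = True nor True = False
Hence Statement 2 is false.

Statement 1 False / Statement 2 False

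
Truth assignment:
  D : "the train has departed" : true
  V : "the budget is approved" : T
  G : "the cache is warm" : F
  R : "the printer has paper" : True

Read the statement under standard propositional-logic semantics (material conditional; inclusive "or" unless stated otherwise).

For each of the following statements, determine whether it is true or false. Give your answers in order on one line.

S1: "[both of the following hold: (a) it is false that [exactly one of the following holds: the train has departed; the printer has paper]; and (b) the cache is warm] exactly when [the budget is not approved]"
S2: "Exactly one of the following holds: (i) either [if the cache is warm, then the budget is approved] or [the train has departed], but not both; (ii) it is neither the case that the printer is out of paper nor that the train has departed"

S1: Parsed as (¬(D ⊕ R) ∧ G) ↔ ¬V

D ⊕ R = T ⊕ T = F
¬(D ⊕ R) = ¬F = T
¬(D ⊕ R) ∧ G = T ∧ F = F
¬V = ¬T = F
(¬(D ⊕ R) ∧ G) ↔ ¬V = F ↔ F = T
So S1 is true.

S2: Formalization: ((G → V) ⊕ D) ⊕ (¬R ↓ D)

G → V = F → T = T
(G → V) ⊕ D = T ⊕ T = F
¬R = ¬T = F
¬R ↓ D = F ↓ T = F
((G → V) ⊕ D) ⊕ (¬R ↓ D) = F ⊕ F = F
Thus S2 is false.

S1 T / S2 F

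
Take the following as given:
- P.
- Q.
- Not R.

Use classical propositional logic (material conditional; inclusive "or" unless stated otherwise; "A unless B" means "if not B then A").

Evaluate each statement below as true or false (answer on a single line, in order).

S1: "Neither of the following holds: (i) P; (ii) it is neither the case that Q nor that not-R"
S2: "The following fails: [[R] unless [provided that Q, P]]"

S1 false; S2 false

S1: This is P nor (Q nor not R).

not R = not False = True
Q nor not R = True nor True = False
P nor (Q nor not R) = True nor False = False
Hence S1 is false.

S2: Formalization: not (R or (Q -> P))

Q -> P = True -> True = True
R or (Q -> P) = False or True = True
not (R or (Q -> P)) = not True = False
Hence S2 is false.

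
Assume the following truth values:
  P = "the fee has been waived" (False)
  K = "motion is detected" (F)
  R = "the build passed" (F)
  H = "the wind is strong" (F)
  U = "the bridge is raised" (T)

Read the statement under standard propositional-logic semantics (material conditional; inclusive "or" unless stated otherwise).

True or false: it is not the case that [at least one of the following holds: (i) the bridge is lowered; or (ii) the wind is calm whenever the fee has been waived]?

false

This is ~(~U | (P -> ~H)).

~U = ~T = F
~H = ~F = T
P -> ~H = F -> T = T
~U | (P -> ~H) = F | T = T
~(~U | (P -> ~H)) = ~T = F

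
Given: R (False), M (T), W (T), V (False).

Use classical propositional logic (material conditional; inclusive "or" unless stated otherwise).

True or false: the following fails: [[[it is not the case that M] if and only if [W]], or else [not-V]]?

Values: M=T, W=T, V=F.
In symbols: ¬((¬M ↔ W) ∨ ¬V)

¬M = ¬T = F
¬M ↔ W = F ↔ T = F
¬V = ¬F = T
(¬M ↔ W) ∨ ¬V = F ∨ T = T
¬((¬M ↔ W) ∨ ¬V) = ¬T = F

The statement is false.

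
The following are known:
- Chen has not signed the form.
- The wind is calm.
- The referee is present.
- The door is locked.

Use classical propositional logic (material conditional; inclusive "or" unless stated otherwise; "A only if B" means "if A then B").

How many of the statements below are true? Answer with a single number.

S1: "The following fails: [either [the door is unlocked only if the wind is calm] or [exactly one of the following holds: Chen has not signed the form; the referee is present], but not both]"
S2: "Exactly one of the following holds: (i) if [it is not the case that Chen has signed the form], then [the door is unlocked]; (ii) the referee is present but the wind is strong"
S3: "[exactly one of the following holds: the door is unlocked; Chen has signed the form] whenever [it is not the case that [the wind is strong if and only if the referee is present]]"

0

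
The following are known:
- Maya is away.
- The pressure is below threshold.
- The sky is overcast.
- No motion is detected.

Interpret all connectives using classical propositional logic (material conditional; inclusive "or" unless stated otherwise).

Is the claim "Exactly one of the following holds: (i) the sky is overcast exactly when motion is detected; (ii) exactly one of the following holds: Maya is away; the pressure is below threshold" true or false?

The statement is false.

Let R = "the sky is overcast" (T), S = "motion is detected" (F), P = "Maya is at home" (F), Q = "the pressure is above threshold" (F).
In symbols: (R <-> S) xor (~P xor ~Q)

R <-> S = T <-> F = F
~P = ~F = T
~Q = ~F = T
~P xor ~Q = T xor T = F
(R <-> S) xor (~P xor ~Q) = F xor F = F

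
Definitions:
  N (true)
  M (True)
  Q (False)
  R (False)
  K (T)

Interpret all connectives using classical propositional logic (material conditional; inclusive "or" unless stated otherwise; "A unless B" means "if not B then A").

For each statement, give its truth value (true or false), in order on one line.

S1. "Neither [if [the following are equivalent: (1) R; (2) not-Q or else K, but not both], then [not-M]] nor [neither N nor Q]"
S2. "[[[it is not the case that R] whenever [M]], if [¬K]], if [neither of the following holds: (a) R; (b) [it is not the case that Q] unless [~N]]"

S1: Parsed as ((R <-> (~Q xor K)) -> ~M) nor (N nor Q)

~Q = ~F = T
~Q xor K = T xor T = F
R <-> (~Q xor K) = F <-> F = T
~M = ~T = F
(R <-> (~Q xor K)) -> ~M = T -> F = F
N nor Q = T nor F = F
((R <-> (~Q xor K)) -> ~M) nor (N nor Q) = F nor F = T
So S1 is true.

S2: This is (R nor (~Q | ~N)) -> (~K -> (M -> ~R)).

~Q = ~F = T
~N = ~T = F
~Q | ~N = T | F = T
R nor (~Q | ~N) = F nor T = F
~K = ~T = F
~R = ~F = T
M -> ~R = T -> T = T
~K -> (M -> ~R) = F -> T = T
(R nor (~Q | ~N)) -> (~K -> (M -> ~R)) = F -> T = T
So S2 is true.

S1 True, S2 True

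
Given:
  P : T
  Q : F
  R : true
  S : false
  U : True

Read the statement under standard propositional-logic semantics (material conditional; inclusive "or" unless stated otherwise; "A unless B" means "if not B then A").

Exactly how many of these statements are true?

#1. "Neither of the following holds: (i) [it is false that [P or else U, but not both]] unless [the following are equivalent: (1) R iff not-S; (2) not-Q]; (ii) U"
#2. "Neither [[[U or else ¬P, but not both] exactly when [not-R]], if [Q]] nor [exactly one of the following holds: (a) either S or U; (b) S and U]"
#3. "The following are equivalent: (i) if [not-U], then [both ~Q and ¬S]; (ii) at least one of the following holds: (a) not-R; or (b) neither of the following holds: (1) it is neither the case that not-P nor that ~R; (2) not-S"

#1: Formalization: (¬(P ⊕ U) ∨ ((R ↔ ¬S) ↔ ¬Q)) ↓ U

P ⊕ U = T ⊕ T = F
¬(P ⊕ U) = ¬F = T
¬S = ¬F = T
R ↔ ¬S = T ↔ T = T
¬Q = ¬F = T
(R ↔ ¬S) ↔ ¬Q = T ↔ T = T
¬(P ⊕ U) ∨ ((R ↔ ¬S) ↔ ¬Q) = T ∨ T = T
(¬(P ⊕ U) ∨ ((R ↔ ¬S) ↔ ¬Q)) ↓ U = T ↓ T = F
Thus #1 is false.

#2: Parsed as (Q → ((U ⊕ ¬P) ↔ ¬R)) ↓ ((S ∨ U) ⊕ (S ∧ U))

¬P = ¬T = F
U ⊕ ¬P = T ⊕ F = T
¬R = ¬T = F
(U ⊕ ¬P) ↔ ¬R = T ↔ F = F
Q → ((U ⊕ ¬P) ↔ ¬R) = F → F = T
S ∨ U = F ∨ T = T
S ∧ U = F ∧ T = F
(S ∨ U) ⊕ (S ∧ U) = T ⊕ F = T
(Q → ((U ⊕ ¬P) ↔ ¬R)) ↓ ((S ∨ U) ⊕ (S ∧ U)) = T ↓ T = F
So #2 is false.

#3: In symbols: (¬U → (¬Q ∧ ¬S)) ↔ (¬R ∨ ((¬P ↓ ¬R) ↓ ¬S))

¬U = ¬T = F
¬Q = ¬F = T
¬S = ¬F = T
¬Q ∧ ¬S = T ∧ T = T
¬U → (¬Q ∧ ¬S) = F → T = T
¬R = ¬T = F
¬P = ¬T = F
¬R = ¬T = F
¬P ↓ ¬R = F ↓ F = T
¬S = ¬F = T
(¬P ↓ ¬R) ↓ ¬S = T ↓ T = F
¬R ∨ ((¬P ↓ ¬R) ↓ ¬S) = F ∨ F = F
(¬U → (¬Q ∧ ¬S)) ↔ (¬R ∨ ((¬P ↓ ¬R) ↓ ¬S)) = T ↔ F = F
Hence #3 is false.

0 of the 3 statements are true (none).

0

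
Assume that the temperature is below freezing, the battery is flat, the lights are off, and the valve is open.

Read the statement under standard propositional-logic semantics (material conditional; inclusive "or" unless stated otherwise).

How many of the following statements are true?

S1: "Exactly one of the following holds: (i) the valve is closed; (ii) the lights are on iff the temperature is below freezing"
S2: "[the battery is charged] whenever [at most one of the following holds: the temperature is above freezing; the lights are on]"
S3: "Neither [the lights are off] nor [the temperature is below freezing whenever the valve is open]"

0

Let S = "the valve is open" (True), R = "the lights are on" (False), P = "the temperature is below freezing" (True), Q = "the battery is charged" (False).

S1: This is not S xor (R iff P).

not S = not True = False
R iff P = False iff True = False
not S xor (R iff P) = False xor False = False
Hence S1 is false.

S2: Parsed as (not P nand R) -> Q

not P = not True = False
not P nand R = False nand False = True
(not P nand R) -> Q = True -> False = False
Thus S2 is false.

S3: Formalization: not R nor (S -> P)

not R = not False = True
S -> P = True -> True = True
not R nor (S -> P) = True nor True = False
So S3 is false.

True statements: 0 (none).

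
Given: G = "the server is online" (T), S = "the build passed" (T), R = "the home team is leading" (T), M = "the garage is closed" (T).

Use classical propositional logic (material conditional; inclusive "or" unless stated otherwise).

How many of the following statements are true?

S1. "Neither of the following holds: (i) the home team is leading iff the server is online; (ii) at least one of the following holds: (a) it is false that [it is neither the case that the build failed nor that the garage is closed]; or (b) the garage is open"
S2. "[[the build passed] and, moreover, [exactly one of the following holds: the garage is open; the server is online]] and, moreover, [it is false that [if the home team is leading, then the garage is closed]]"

S1: Parsed as (R iff G) nor (not (not S nor M) or not M)

R iff G = True iff True = True
not S = not True = False
not S nor M = False nor True = False
not (not S nor M) = not False = True
not M = not True = False
not (not S nor M) or not M = True or False = True
(R iff G) nor (not (not S nor M) or not M) = True nor True = False
Thus S1 is false.

S2: In symbols: (S and (not M xor G)) and not (R -> M)

not M = not True = False
not M xor G = False xor True = True
S and (not M xor G) = True and True = True
R -> M = True -> True = True
not (R -> M) = not True = False
(S and (not M xor G)) and not (R -> M) = True and False = False
Thus S2 is false.

Count: 0.

0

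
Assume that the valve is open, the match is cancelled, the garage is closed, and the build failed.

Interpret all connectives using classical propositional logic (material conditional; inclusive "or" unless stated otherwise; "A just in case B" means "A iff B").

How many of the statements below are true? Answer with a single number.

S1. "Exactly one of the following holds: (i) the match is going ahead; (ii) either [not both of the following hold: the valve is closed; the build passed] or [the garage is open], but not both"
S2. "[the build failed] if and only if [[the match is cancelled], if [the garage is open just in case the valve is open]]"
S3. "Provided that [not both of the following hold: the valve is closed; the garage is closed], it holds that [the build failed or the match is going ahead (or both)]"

Let H = "the match is cancelled" (T), U = "the valve is open" (T), N = "the build passed" (F), Q = "the garage is closed" (T).

S1: This is ~H xor ((~U nand N) xor ~Q).

~H = ~T = F
~U = ~T = F
~U nand N = F nand F = T
~Q = ~T = F
(~U nand N) xor ~Q = T xor F = T
~H xor ((~U nand N) xor ~Q) = F xor T = T
Thus S1 is true.

S2: Formalization: ~N <-> ((~Q <-> U) -> H)

~N = ~F = T
~Q = ~T = F
~Q <-> U = F <-> T = F
(~Q <-> U) -> H = F -> T = T
~N <-> ((~Q <-> U) -> H) = T <-> T = T
Hence S2 is true.

S3: This is (~U nand Q) -> (~N | ~H).

~U = ~T = F
~U nand Q = F nand T = T
~N = ~F = T
~H = ~T = F
~N | ~H = T | F = T
(~U nand Q) -> (~N | ~H) = T -> T = T
Thus S3 is true.

Count: 3.

3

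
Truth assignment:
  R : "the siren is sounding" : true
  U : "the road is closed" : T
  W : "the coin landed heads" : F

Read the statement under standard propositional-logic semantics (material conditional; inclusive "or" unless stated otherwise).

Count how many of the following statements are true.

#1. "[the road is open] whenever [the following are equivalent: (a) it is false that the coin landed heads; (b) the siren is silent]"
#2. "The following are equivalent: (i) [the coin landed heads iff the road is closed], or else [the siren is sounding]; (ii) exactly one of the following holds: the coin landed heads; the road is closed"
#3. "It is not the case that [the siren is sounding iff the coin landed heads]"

3

#1: Formalization: (not W iff not R) -> not U

not W = not False = True
not R = not True = False
not W iff not R = True iff False = False
not U = not True = False
(not W iff not R) -> not U = False -> False = True
Hence #1 is true.

#2: In symbols: ((W iff U) or R) iff (W xor U)

W iff U = False iff True = False
(W iff U) or R = False or True = True
W xor U = False xor True = True
((W iff U) or R) iff (W xor U) = True iff True = True
Thus #2 is true.

#3: Parsed as not (R iff W)

R iff W = True iff False = False
not (R iff W) = not False = True
So #3 is true.

Count: 3.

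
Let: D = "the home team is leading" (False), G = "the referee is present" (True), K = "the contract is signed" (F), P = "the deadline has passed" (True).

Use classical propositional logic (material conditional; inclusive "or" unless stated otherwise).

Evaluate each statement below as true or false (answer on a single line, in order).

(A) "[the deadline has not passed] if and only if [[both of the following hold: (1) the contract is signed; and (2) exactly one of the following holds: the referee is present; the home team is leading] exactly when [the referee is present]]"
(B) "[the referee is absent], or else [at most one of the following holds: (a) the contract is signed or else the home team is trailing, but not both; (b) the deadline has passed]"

(A) True; (B) False

(A): Formalization: not P iff ((K and (G xor D)) iff G)

not P = not True = False
G xor D = True xor False = True
K and (G xor D) = False and True = False
(K and (G xor D)) iff G = False iff True = False
not P iff ((K and (G xor D)) iff G) = False iff False = True
Thus (A) is true.

(B): In symbols: not G or ((K xor not D) nand P)

not G = not True = False
not D = not False = True
K xor not D = False xor True = True
(K xor not D) nand P = True nand True = False
not G or ((K xor not D) nand P) = False or False = False
Thus (B) is false.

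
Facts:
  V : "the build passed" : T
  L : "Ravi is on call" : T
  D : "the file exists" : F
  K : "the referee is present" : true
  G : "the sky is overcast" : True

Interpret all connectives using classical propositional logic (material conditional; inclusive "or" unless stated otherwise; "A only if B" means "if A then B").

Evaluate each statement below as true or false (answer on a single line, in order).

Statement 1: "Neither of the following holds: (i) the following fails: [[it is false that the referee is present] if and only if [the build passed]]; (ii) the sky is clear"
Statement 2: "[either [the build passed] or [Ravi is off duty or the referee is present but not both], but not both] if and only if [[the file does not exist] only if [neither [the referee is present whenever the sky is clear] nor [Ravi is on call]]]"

Statement 1 False, Statement 2 True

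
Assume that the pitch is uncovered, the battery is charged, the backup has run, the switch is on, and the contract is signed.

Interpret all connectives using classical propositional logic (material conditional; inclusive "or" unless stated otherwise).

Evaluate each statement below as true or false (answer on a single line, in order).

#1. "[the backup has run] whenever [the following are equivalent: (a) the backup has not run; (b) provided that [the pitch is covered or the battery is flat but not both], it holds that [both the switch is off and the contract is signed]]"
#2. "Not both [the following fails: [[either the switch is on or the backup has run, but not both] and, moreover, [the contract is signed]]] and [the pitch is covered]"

Let P = "the backup has run" (T), G = "the pitch is covered" (F), D = "the battery is charged" (T), H = "the switch is on" (T), W = "the contract is signed" (T).

#1: Formalization: (~P <-> ((G xor ~D) -> (~H & W))) -> P

~P = ~T = F
~D = ~T = F
G xor ~D = F xor F = F
~H = ~T = F
~H & W = F & T = F
(G xor ~D) -> (~H & W) = F -> F = T
~P <-> ((G xor ~D) -> (~H & W)) = F <-> T = F
(~P <-> ((G xor ~D) -> (~H & W))) -> P = F -> T = T
So #1 is true.

#2: This is ~((H xor P) & W) nand G.

H xor P = T xor T = F
(H xor P) & W = F & T = F
~((H xor P) & W) = ~F = T
~((H xor P) & W) nand G = T nand F = T
So #2 is true.

#1 True; #2 True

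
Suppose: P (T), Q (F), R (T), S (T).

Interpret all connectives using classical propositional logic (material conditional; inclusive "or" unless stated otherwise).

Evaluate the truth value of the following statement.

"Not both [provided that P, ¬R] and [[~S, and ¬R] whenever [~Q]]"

The statement is true.

Values: P=T, R=T, Q=F, S=T.
This is (P -> ~R) nand (~Q -> (~S & ~R)).

~R = ~T = F
P -> ~R = T -> F = F
~Q = ~F = T
~S = ~T = F
~R = ~T = F
~S & ~R = F & F = F
~Q -> (~S & ~R) = T -> F = F
(P -> ~R) nand (~Q -> (~S & ~R)) = F nand F = T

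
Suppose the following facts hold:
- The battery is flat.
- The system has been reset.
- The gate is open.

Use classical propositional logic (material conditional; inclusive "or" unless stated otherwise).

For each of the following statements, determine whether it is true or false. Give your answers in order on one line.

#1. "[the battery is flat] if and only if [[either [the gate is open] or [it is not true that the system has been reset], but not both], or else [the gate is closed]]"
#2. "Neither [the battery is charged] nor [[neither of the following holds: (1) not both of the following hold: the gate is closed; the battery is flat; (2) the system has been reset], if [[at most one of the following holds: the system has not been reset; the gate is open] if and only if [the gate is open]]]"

Let P = "the battery is charged" (F), R = "the gate is open" (T), Q = "the system has been reset" (T).

#1: Parsed as ~P <-> ((R xor ~Q) | ~R)

~P = ~F = T
~Q = ~T = F
R xor ~Q = T xor F = T
~R = ~T = F
(R xor ~Q) | ~R = T | F = T
~P <-> ((R xor ~Q) | ~R) = T <-> T = T
So #1 is true.

#2: In symbols: P nor (((~Q nand R) <-> R) -> ((~R nand ~P) nor Q))

~Q = ~T = F
~Q nand R = F nand T = T
(~Q nand R) <-> R = T <-> T = T
~R = ~T = F
~P = ~F = T
~R nand ~P = F nand T = T
(~R nand ~P) nor Q = T nor T = F
((~Q nand R) <-> R) -> ((~R nand ~P) nor Q) = T -> F = F
P nor (((~Q nand R) <-> R) -> ((~R nand ~P) nor Q)) = F nor F = T
Hence #2 is true.

#1 T / #2 T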